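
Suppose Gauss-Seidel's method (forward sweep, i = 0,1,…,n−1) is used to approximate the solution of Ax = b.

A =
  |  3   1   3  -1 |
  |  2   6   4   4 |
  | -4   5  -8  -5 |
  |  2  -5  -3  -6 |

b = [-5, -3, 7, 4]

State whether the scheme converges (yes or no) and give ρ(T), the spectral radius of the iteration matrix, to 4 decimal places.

A = D + L + U where D = diag(3, 6, -8, -6).
Gauss-Seidel: T = -(D+L)⁻¹U, row 0 first, T[0,1] = -(1)/(3) = -0.3333; later rows by forward substitution.
  T[0,:] = [+0.0000, -0.3333, -1.0000, +0.3333]
  T[1,:] = [+0.0000, +0.1111, -0.3333, -0.7778]
  T[2,:] = [+0.0000, +0.2361, +0.2917, -1.2778]
  T[3,:] = [+0.0000, -0.3218, -0.2014, +1.3981]
|eigenvalues of T|: 1.6858, 0.2330, 0.1179, 0.0000.
ρ(T) = max|λ| = 1.6858; 1.6858 > 1 ⇒ diverges.

no, ρ = 1.6858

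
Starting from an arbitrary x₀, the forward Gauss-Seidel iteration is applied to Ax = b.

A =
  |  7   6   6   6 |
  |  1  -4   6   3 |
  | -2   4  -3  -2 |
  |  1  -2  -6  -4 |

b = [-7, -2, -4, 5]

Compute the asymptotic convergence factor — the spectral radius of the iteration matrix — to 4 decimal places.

1.3809

Diagonal D = diag(7, -4, -3, -4); L, U strict lower/upper.
GS T = -(D+L)⁻¹U: row 0 first, T[0,3] = -(6)/(7) = -0.8571; later rows by forward substitution.
  T[0,:] = [+0.0000  -0.8571  -0.8571  -0.8571]
  T[1,:] = [+0.0000  -0.2143  +1.2857  +0.5357]
  T[2,:] = [+0.0000  +0.2857  +2.2857  +0.6190]
  T[3,:] = [+0.0000  -0.5357  -4.2857  -1.4107]
moduli |λ_i(T)| = 1.3809, 0.3939, 0.3939, 0.0000.
ρ(T) = max|λ| = 1.3809; 1.3809 > 1, so it fails to converge.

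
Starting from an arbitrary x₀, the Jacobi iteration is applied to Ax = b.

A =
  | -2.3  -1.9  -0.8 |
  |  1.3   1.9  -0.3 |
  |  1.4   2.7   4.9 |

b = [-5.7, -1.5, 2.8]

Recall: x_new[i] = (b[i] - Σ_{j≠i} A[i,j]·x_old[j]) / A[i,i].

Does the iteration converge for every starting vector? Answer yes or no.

A = D + L + U where D = diag(-2.3, 1.9, 4.9).
Jacobi T = -D⁻¹(L+U): T[2,0] = -(1.4)/(4.9) = -0.2857; T[2,2] = 0.
  T[0,:] = [+0.0000 -0.8261 -0.3478]
  T[1,:] = [-0.6842 +0.0000 +0.1579]
  T[2,:] = [-0.2857 -0.5510 +0.0000]
|eigenvalues of T|: 0.8310, 0.6598, 0.1712.
ρ(T) = max|λ| = 0.8310; 0.8310 < 1, so it converges for any x₀.

yes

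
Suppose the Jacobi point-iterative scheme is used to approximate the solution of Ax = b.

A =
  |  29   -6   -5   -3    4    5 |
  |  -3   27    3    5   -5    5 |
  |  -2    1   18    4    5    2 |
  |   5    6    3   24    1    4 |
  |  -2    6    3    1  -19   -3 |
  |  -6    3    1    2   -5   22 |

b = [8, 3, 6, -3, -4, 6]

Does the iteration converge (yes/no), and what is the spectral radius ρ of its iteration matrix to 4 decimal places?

yes, ρ = 0.5082

Diagonal D = diag(29, 27, 18, 24, -19, 22); L, U strict lower/upper.
T_J = -D⁻¹(L+U): T[1,3] = -(5)/(27) = -0.1852; T[1,1] = 0.
  T[0,:] = [+0.0000 +0.2069 +0.1724 +0.1034 -0.1379 -0.1724]
  T[1,:] = [+0.1111 +0.0000 -0.1111 -0.1852 +0.1852 -0.1852]
  T[2,:] = [+0.1111 -0.0556 +0.0000 -0.2222 -0.2778 -0.1111]
  T[3,:] = [-0.2083 -0.2500 -0.1250 +0.0000 -0.0417 -0.1667]
  T[4,:] = [-0.1053 +0.3158 +0.1579 +0.0526 +0.0000 -0.1579]
  T[5,:] = [+0.2727 -0.1364 -0.0455 -0.0909 +0.2273 +0.0000]
eigenvalue magnitudes: 0.5082, 0.3031, 0.3031, 0.2611, 0.1431, 0.1296.
ρ(T) = max|λ| = 0.5082; 0.5082 < 1: convergent.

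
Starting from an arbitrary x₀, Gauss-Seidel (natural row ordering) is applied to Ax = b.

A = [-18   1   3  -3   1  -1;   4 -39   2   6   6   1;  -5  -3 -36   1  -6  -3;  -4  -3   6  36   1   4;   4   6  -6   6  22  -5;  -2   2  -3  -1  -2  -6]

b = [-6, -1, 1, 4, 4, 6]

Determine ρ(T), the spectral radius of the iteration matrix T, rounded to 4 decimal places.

Let D = diag(-18, -39, -36, 36, 22, -6); L, U the strict triangles.
GS T = -(D+L)⁻¹U: row 0 first, T[0,1] = -(1)/(-18) = +0.0556; later rows by forward substitution.
  T[0,:] = [+0.0000 +0.0556 +0.1667 -0.1667 +0.0556 -0.0556]
  T[1,:] = [+0.0000 +0.0057 +0.0684 +0.1368 +0.1595 +0.0199]
  T[2,:] = [+0.0000 -0.0082 -0.0288 +0.0395 -0.1877 -0.0773]
  T[3,:] = [+0.0000 +0.0080 +0.0290 -0.0137 +0.0230 -0.1027]
  T[4,:] = [+0.0000 -0.0161 -0.0647 +0.0075 -0.1111 +0.2389]
  T[5,:] = [+0.0000 -0.0085 -0.0016 +0.0812 +0.1617 +0.0013]
|roots of det(T-λI)|: 0.2687, 0.1581, 0.0264, 0.0264, 0.0056, 0.0000.
spectral radius ρ = 0.2687; 0.2687 < 1, so it converges for any x₀.

0.2687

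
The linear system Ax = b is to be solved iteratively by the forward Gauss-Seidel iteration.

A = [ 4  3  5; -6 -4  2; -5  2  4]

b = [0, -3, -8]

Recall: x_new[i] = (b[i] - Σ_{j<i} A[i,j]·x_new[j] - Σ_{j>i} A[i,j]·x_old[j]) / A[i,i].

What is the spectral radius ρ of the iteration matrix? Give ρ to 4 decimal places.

1.2500

A = D + L + U where D = diag(4, -4, 4).
GS T = -(D+L)⁻¹U: row 0 first, T[0,2] = -(5)/(4) = -1.2500; later rows by forward substitution.
  T[0,:] = [+0.0000  -0.7500  -1.2500]
  T[1,:] = [+0.0000  +1.1250  +2.3750]
  T[2,:] = [+0.0000  -1.5000  -2.7500]
|eigenvalues of T|: 1.2500, 0.3750, 0.0000.
spectral radius ρ = 1.2500; 1.2500 > 1, so it fails to converge.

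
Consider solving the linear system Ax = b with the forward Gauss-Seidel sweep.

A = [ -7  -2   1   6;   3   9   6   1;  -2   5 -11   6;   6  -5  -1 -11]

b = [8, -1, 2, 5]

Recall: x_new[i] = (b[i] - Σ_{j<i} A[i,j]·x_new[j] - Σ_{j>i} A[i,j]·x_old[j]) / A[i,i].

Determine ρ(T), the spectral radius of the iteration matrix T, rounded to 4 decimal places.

0.8217

A = D + L + U where D = diag(-7, 9, -11, -11).
T_GS = -(D+L)⁻¹U: row 0 first, T[0,2] = -(1)/(-7) = +0.1429; later rows by forward substitution.
  T[0,:] = [+0.0000  -0.2857  +0.1429  +0.8571]
  T[1,:] = [+0.0000  +0.0952  -0.7143  -0.3968]
  T[2,:] = [+0.0000  +0.0952  -0.3506  +0.2092]
  T[3,:] = [+0.0000  -0.2078  +0.4345  +0.6289]
moduli |λ_i(T)| = 0.8217, 0.2626, 0.2626, 0.0000.
ρ(T) = max|λ| = 0.8217; 0.8217 < 1 ⇒ converges.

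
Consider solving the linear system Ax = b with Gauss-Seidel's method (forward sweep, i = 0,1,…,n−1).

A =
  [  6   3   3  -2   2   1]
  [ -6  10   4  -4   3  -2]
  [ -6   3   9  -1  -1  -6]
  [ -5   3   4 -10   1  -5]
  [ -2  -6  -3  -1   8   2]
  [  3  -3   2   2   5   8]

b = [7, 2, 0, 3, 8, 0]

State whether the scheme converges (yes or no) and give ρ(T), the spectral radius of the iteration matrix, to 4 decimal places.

no, ρ = 1.2823

Write A = D+L+U with D = diag(6, 10, 9, -10, 8, 8).
T_GS = -(D+L)⁻¹U: row 0 first, T[0,5] = -(1)/(6) = -0.1667; later rows by forward substitution.
  T[0,:] = [+0.0000, -0.5000, -0.5000, +0.3333, -0.3333, -0.1667]
  T[1,:] = [+0.0000, -0.3000, -0.7000, +0.6000, -0.5000, +0.1000]
  T[2,:] = [+0.0000, -0.2333, -0.1000, +0.1333, +0.0556, +0.5222]
  T[3,:] = [+0.0000, +0.0667, -0.0000, +0.0667, +0.1389, -0.1778]
  T[4,:] = [+0.0000, -0.4292, -0.6875, +0.5917, -0.4201, -0.0431]
  T[5,:] = [+0.0000, +0.3849, +0.3797, -0.3198, +0.1515, +0.0408]
|roots of det(T-λI)|: 1.2823, 0.2704, 0.2704, 0.0740, 0.0300, 0.0000.
ρ = 1.2823; 1.2823 > 1 ⇒ diverges.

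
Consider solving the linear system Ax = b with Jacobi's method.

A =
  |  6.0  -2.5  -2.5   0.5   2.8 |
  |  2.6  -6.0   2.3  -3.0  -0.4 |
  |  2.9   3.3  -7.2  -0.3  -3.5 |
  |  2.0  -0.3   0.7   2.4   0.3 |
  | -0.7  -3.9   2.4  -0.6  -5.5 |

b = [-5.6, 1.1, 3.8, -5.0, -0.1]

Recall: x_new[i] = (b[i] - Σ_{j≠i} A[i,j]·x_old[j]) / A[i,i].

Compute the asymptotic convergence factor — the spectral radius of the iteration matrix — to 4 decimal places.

1.1212

Write A = D+L+U with D = diag(6, -6, -7.2, 2.4, -5.5).
Jacobi: T = -D⁻¹(L+U), T[0,4] = -(2.8)/(6) = -0.4667; T[0,0] = 0.
  T[0,:] = [+0.0000, +0.4167, +0.4167, -0.0833, -0.4667]
  T[1,:] = [+0.4333, +0.0000, +0.3833, -0.5000, -0.0667]
  T[2,:] = [+0.4028, +0.4583, +0.0000, -0.0417, -0.4861]
  T[3,:] = [-0.8333, +0.1250, -0.2917, +0.0000, -0.1250]
  T[4,:] = [-0.1273, -0.7091, +0.4364, -0.1091, +0.0000]
|λ(T)| sorted: 1.1212, 0.6350, 0.6350, 0.5179, 0.3312.
spectral radius ρ = 1.1212; 1.1212 > 1: divergent.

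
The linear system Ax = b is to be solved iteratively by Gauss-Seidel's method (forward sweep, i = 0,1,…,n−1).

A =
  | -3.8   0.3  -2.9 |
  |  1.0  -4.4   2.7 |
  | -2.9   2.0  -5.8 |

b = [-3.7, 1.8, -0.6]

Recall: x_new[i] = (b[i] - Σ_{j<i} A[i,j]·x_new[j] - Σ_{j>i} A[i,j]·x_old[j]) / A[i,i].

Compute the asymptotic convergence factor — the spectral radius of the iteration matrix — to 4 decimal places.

Diagonal D = diag(-3.8, -4.4, -5.8); L, U strict lower/upper.
GS T = -(D+L)⁻¹U: row 0 first, T[0,2] = -(-2.9)/(-3.8) = -0.7632; later rows by forward substitution.
  T[0,:] = [+0.0000 +0.0789 -0.7632]
  T[1,:] = [+0.0000 +0.0179 +0.4402]
  T[2,:] = [+0.0000 -0.0333 +0.5334]
|λ(T)| sorted: 0.5032, 0.0481, 0.0000.
spectral radius ρ = 0.5032; 0.5032 < 1 ⇒ converges.

0.5032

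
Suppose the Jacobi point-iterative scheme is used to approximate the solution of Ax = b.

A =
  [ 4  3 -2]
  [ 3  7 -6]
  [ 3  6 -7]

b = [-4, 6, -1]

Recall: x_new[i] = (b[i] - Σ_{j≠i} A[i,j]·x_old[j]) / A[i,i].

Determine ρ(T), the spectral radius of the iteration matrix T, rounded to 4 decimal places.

1.2767

Split A = D + L + U, D = diag(4, 7, -7).
Jacobi: T = -D⁻¹(L+U), T[2,0] = -(3)/(-7) = +0.4286; T[2,2] = 0.
  T[0,:] = [+0.0000 -0.7500 +0.5000]
  T[1,:] = [-0.4286 +0.0000 +0.8571]
  T[2,:] = [+0.4286 +0.8571 +0.0000]
|eigenvalues of T|: 1.2767, 0.8571, 0.4196.
ρ(T) = max|λ| = 1.2767; 1.2767 > 1: divergent.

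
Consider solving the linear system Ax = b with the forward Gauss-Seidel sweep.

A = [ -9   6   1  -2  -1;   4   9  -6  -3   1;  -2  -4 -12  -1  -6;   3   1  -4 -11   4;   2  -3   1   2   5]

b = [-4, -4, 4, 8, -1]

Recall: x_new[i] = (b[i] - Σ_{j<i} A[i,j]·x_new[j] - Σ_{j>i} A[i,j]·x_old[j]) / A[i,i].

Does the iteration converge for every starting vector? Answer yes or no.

Let D = diag(-9, 9, -12, -11, 5); L, U the strict triangles.
GS T = -(D+L)⁻¹U: row 0 first, T[0,1] = -(6)/(-9) = +0.6667; later rows by forward substitution.
  T[0,:] = [+0.0000  +0.6667  +0.1111  -0.2222  -0.1111]
  T[1,:] = [+0.0000  -0.2963  +0.6173  +0.4321  -0.0617]
  T[2,:] = [+0.0000  -0.0123  -0.2243  -0.1903  -0.4609]
  T[3,:] = [+0.0000  +0.1594  +0.1680  +0.0479  +0.4953]
  T[4,:] = [+0.0000  -0.5057  +0.3036  +0.3671  -0.0985]
eigenvalue magnitudes: 0.5300, 0.2556, 0.1994, 0.1994, 0.0000.
spectral radius ρ = 0.5300; 0.5300 < 1, so it converges for any x₀.

yes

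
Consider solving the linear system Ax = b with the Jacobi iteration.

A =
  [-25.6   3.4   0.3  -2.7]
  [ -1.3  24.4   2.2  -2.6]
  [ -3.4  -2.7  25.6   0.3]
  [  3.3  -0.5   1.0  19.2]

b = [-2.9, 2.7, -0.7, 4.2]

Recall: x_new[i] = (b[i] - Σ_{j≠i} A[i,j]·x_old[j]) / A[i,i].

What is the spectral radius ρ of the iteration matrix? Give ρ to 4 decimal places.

0.2043

A = D + L + U where D = diag(-25.6, 24.4, 25.6, 19.2).
Jacobi T = -D⁻¹(L+U): T[1,3] = -(-2.6)/(24.4) = +0.1066; T[1,1] = 0.
  T[0,:] = [+0.0000 +0.1328 +0.0117 -0.1055]
  T[1,:] = [+0.0533 +0.0000 -0.0902 +0.1066]
  T[2,:] = [+0.1328 +0.1055 +0.0000 -0.0117]
  T[3,:] = [-0.1719 +0.0260 -0.0521 +0.0000]
|eigenvalues of T|: 0.2043, 0.1295, 0.1295, 0.0241.
spectral radius ρ = 0.2043; 0.2043 < 1: convergent.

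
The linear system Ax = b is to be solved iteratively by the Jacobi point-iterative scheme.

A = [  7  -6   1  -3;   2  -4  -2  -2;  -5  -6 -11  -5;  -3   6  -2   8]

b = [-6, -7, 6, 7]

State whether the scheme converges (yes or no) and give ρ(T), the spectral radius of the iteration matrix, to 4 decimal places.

Split A = D + L + U, D = diag(7, -4, -11, 8).
Jacobi: T = -D⁻¹(L+U), T[2,0] = -(-5)/(-11) = -0.4545; T[2,2] = 0.
  T[0,:] = [+0.0000, +0.8571, -0.1429, +0.4286]
  T[1,:] = [+0.5000, +0.0000, -0.5000, -0.5000]
  T[2,:] = [-0.4545, -0.5455, +0.0000, -0.4545]
  T[3,:] = [+0.3750, -0.7500, +0.2500, +0.0000]
moduli |λ_i(T)| = 1.1594, 0.9608, 0.3111, 0.1124.
ρ(T) = max|λ| = 1.1594; 1.1594 > 1, so it fails to converge.

no, ρ = 1.1594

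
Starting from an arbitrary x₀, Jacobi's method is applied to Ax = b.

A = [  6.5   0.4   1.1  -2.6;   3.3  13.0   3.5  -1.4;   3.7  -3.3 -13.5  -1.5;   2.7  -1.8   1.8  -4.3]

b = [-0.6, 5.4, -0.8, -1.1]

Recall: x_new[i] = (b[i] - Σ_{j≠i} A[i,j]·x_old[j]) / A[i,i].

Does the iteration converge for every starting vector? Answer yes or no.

Diagonal D = diag(6.5, 13, -13.5, -4.3); L, U strict lower/upper.
Jacobi: T = -D⁻¹(L+U), T[1,2] = -(3.5)/(13) = -0.2692; T[1,1] = 0.
  T[0,:] = [+0.0000  -0.0615  -0.1692  +0.4000]
  T[1,:] = [-0.2538  +0.0000  -0.2692  +0.1077]
  T[2,:] = [+0.2741  -0.2444  +0.0000  -0.1111]
  T[3,:] = [+0.6279  -0.4186  +0.4186  +0.0000]
|eigenvalues of T|: 0.5772, 0.2429, 0.2429, 0.2270.
spectral radius ρ = 0.5772; 0.5772 < 1 ⇒ converges.

yes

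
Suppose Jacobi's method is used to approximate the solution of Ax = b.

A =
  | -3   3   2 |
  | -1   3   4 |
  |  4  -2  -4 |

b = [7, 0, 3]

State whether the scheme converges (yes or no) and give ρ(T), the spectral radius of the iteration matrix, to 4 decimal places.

no, ρ = 1.6025

A = D + L + U where D = diag(-3, 3, -4).
T_J = -D⁻¹(L+U): T[1,0] = -(-1)/(3) = +0.3333; T[1,1] = 0.
  T[0,:] = [+0.0000 +1.0000 +0.6667]
  T[1,:] = [+0.3333 +0.0000 -1.3333]
  T[2,:] = [+1.0000 -0.5000 +0.0000]
|λ(T)| sorted: 1.6025, 0.9494, 0.9494.
spectral radius ρ = 1.6025; 1.6025 > 1, so it fails to converge.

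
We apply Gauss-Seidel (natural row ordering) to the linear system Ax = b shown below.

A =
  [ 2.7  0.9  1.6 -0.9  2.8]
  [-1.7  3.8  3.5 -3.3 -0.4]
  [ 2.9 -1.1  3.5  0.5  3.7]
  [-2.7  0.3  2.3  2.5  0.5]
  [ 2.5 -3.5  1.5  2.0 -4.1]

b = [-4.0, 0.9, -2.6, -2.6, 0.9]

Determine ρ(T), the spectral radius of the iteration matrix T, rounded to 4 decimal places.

1.1978

Diagonal D = diag(2.7, 3.8, 3.5, 2.5, -4.1); L, U strict lower/upper.
GS T = -(D+L)⁻¹U: row 0 first, T[0,2] = -(1.6)/(2.7) = -0.5926; later rows by forward substitution.
  T[0,:] = [+0.0000  -0.3333  -0.5926  +0.3333  -1.0370]
  T[1,:] = [+0.0000  -0.1491  -1.1862  +1.0175  -0.3587]
  T[2,:] = [+0.0000  +0.2293  +0.1182  -0.0992  -0.3106]
  T[3,:] = [+0.0000  -0.5531  -0.6064  +0.3292  -0.9912]
  T[4,:] = [+0.0000  -0.2618  +0.3987  -0.5411  -0.9233]
|roots of det(T-λI)|: 1.1978, 0.8044, 0.8044, 0.0069, 0.0000.
ρ = 1.1978; 1.1978 > 1: divergent.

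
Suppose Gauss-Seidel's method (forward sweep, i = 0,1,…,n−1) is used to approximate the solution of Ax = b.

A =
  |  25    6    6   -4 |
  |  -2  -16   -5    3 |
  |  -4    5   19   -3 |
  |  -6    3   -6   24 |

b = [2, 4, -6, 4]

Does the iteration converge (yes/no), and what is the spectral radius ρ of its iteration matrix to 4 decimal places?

A = D + L + U where D = diag(25, -16, 19, 24).
Gauss-Seidel: T = -(D+L)⁻¹U, row 0 first, T[0,1] = -(6)/(25) = -0.2400; later rows by forward substitution.
  T[0,:] = [+0.0000, -0.2400, -0.2400, +0.1600]
  T[1,:] = [+0.0000, +0.0300, -0.2825, +0.1675]
  T[2,:] = [+0.0000, -0.0584, +0.0238, +0.1475]
  T[3,:] = [+0.0000, -0.0784, -0.0187, +0.0559]
moduli |λ_i(T)| = 0.1820, 0.1275, 0.1275, 0.0000.
spectral radius ρ = 0.1820; 0.1820 < 1 ⇒ converges.

yes, ρ = 0.1820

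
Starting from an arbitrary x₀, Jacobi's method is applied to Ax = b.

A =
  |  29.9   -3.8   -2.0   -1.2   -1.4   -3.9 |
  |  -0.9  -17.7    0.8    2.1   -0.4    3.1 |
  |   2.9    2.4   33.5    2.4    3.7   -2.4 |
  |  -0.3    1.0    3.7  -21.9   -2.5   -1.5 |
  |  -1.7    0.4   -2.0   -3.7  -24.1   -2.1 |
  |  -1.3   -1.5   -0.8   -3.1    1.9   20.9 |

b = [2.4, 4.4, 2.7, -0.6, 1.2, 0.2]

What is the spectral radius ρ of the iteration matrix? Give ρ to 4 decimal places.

Let D = diag(29.9, -17.7, 33.5, -21.9, -24.1, 20.9); L, U the strict triangles.
Jacobi: T = -D⁻¹(L+U), T[4,0] = -(-1.7)/(-24.1) = -0.0705; T[4,4] = 0.
  T[0,:] = [+0.0000, +0.1271, +0.0669, +0.0401, +0.0468, +0.1304]
  T[1,:] = [-0.0508, +0.0000, +0.0452, +0.1186, -0.0226, +0.1751]
  T[2,:] = [-0.0866, -0.0716, +0.0000, -0.0716, -0.1104, +0.0716]
  T[3,:] = [-0.0137, +0.0457, +0.1689, +0.0000, -0.1142, -0.0685]
  T[4,:] = [-0.0705, +0.0166, -0.0830, -0.1535, +0.0000, -0.0871]
  T[5,:] = [+0.0622, +0.0718, +0.0383, +0.1483, -0.0909, +0.0000]
|eigenvalues of T|: 0.2220, 0.1750, 0.1750, 0.1616, 0.0972, 0.0972.
spectral radius ρ = 0.2220; 0.2220 < 1: convergent.

0.2220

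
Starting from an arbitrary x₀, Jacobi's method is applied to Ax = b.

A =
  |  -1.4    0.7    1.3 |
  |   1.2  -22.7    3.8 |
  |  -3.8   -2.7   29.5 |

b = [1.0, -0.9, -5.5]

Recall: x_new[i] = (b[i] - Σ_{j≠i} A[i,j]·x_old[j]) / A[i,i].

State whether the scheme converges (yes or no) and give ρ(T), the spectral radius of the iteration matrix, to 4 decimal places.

A = D + L + U where D = diag(-1.4, -22.7, 29.5).
Jacobi: T = -D⁻¹(L+U), T[2,1] = -(-2.7)/(29.5) = +0.0915; T[2,2] = 0.
  T[0,:] = [+0.0000  +0.5000  +0.9286]
  T[1,:] = [+0.0529  +0.0000  +0.1674]
  T[2,:] = [+0.1288  +0.0915  +0.0000]
|eigenvalues of T|: 0.4426, 0.3415, 0.1011.
ρ(T) = max|λ| = 0.4426; 0.4426 < 1: convergent.

yes, ρ = 0.4426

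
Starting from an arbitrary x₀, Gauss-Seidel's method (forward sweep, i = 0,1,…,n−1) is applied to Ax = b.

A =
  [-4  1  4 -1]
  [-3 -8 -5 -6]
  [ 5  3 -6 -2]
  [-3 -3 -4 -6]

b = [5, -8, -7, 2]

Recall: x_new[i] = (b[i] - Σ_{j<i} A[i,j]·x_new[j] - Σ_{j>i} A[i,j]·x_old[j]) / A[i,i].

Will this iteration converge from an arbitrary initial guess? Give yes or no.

no

Let D = diag(-4, -8, -6, -6); L, U the strict triangles.
T_GS = -(D+L)⁻¹U: row 0 first, T[0,3] = -(-1)/(-4) = -0.2500; later rows by forward substitution.
  T[0,:] = [+0.0000 +0.2500 +1.0000 -0.2500]
  T[1,:] = [+0.0000 -0.0938 -1.0000 -0.6562]
  T[2,:] = [+0.0000 +0.1615 +0.3333 -0.8698]
  T[3,:] = [+0.0000 -0.1858 -0.2222 +1.0330]
|roots of det(T-λI)|: 1.2026, 0.1862, 0.1163, 0.0000.
ρ = 1.2026; 1.2026 > 1, so it fails to converge.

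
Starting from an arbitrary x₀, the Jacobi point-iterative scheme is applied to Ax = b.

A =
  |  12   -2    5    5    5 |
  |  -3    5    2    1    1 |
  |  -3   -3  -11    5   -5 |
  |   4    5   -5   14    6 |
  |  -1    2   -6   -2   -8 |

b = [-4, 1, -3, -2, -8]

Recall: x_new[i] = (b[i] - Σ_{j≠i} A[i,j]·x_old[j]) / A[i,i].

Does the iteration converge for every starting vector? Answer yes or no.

no

Let D = diag(12, 5, -11, 14, -8); L, U the strict triangles.
Jacobi T = -D⁻¹(L+U): T[1,0] = -(-3)/(5) = +0.6000; T[1,1] = 0.
  T[0,:] = [+0.0000 +0.1667 -0.4167 -0.4167 -0.4167]
  T[1,:] = [+0.6000 +0.0000 -0.4000 -0.2000 -0.2000]
  T[2,:] = [-0.2727 -0.2727 +0.0000 +0.4545 -0.4545]
  T[3,:] = [-0.2857 -0.3571 +0.3571 +0.0000 -0.4286]
  T[4,:] = [-0.1250 +0.2500 -0.7500 -0.2500 +0.0000]
|roots of det(T-λI)|: 1.1482, 0.7835, 0.3712, 0.3712, 0.3316.
ρ(T) = max|λ| = 1.1482; 1.1482 > 1: divergent.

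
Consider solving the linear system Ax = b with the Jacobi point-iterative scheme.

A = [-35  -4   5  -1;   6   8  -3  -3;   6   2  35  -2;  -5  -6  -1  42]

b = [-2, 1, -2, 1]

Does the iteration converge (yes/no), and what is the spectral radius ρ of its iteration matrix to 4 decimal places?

Write A = D+L+U with D = diag(-35, 8, 35, 42).
T_J = -D⁻¹(L+U): T[1,3] = -(-3)/(8) = +0.3750; T[1,1] = 0.
  T[0,:] = [+0.0000  -0.1143  +0.1429  -0.0286]
  T[1,:] = [-0.7500  +0.0000  +0.3750  +0.3750]
  T[2,:] = [-0.1714  -0.0571  +0.0000  +0.0571]
  T[3,:] = [+0.1190  +0.1429  +0.0238  +0.0000]
|roots of det(T-λI)|: 0.3643, 0.2034, 0.2034, 0.0000.
ρ(T) = max|λ| = 0.3643; 0.3643 < 1: convergent.

yes, ρ = 0.3643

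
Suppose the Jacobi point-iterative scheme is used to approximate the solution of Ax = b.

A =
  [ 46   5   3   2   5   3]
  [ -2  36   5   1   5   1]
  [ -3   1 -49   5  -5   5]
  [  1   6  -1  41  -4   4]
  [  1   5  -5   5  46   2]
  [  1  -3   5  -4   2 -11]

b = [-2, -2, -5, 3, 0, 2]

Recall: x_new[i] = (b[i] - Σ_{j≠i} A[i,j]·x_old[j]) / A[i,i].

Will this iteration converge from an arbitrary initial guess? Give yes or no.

yes

Diagonal D = diag(46, 36, -49, 41, 46, -11); L, U strict lower/upper.
T_J = -D⁻¹(L+U): T[2,5] = -(5)/(-49) = +0.1020; T[2,2] = 0.
  T[0,:] = [+0.0000 -0.1087 -0.0652 -0.0435 -0.1087 -0.0652]
  T[1,:] = [+0.0556 +0.0000 -0.1389 -0.0278 -0.1389 -0.0278]
  T[2,:] = [-0.0612 +0.0204 +0.0000 +0.1020 -0.1020 +0.1020]
  T[3,:] = [-0.0244 -0.1463 +0.0244 +0.0000 +0.0976 -0.0976]
  T[4,:] = [-0.0217 -0.1087 +0.1087 -0.1087 +0.0000 -0.0435]
  T[5,:] = [+0.0909 -0.2727 +0.4545 -0.3636 +0.1818 +0.0000]
|eigenvalues of T|: 0.2740, 0.2019, 0.2019, 0.1206, 0.0159, 0.0159.
ρ = 0.2740; 0.2740 < 1 ⇒ converges.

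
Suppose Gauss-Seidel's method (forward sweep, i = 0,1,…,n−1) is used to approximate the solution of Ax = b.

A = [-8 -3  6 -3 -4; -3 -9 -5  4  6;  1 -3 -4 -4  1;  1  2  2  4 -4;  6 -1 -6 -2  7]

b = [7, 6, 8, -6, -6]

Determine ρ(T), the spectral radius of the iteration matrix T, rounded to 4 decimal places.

Let D = diag(-8, -9, -4, 4, 7); L, U the strict triangles.
T_GS = -(D+L)⁻¹U: row 0 first, T[0,2] = -(6)/(-8) = +0.7500; later rows by forward substitution.
  T[0,:] = [+0.0000  -0.3750  +0.7500  -0.3750  -0.5000]
  T[1,:] = [+0.0000  +0.1250  -0.8056  +0.5694  +0.8333]
  T[2,:] = [+0.0000  -0.1875  +0.7917  -1.5208  -0.5000]
  T[3,:] = [+0.0000  +0.1250  -0.1806  +0.5694  +0.9583]
  T[4,:] = [+0.0000  +0.2143  -0.1310  -0.7381  +0.3929]
eigenvalue magnitudes: 1.4768, 0.8249, 0.8249, 0.1777, 0.0000.
spectral radius ρ = 1.4768; 1.4768 > 1: divergent.

1.4768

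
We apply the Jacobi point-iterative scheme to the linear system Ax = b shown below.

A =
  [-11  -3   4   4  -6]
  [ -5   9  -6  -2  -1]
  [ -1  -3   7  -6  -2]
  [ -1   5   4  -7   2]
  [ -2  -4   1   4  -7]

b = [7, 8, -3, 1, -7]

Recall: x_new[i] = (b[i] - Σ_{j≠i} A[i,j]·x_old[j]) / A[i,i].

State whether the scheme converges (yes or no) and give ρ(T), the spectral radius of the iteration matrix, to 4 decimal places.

Diagonal D = diag(-11, 9, 7, -7, -7); L, U strict lower/upper.
Jacobi T = -D⁻¹(L+U): T[2,3] = -(-6)/(7) = +0.8571; T[2,2] = 0.
  T[0,:] = [+0.0000, -0.2727, +0.3636, +0.3636, -0.5455]
  T[1,:] = [+0.5556, +0.0000, +0.6667, +0.2222, +0.1111]
  T[2,:] = [+0.1429, +0.4286, +0.0000, +0.8571, +0.2857]
  T[3,:] = [-0.1429, +0.7143, +0.5714, +0.0000, +0.2857]
  T[4,:] = [-0.2857, -0.5714, +0.1429, +0.5714, +0.0000]
eigenvalue magnitudes: 1.2408, 0.8028, 0.8028, 0.7167, 0.5306.
ρ = 1.2408; 1.2408 > 1: divergent.

no, ρ = 1.2408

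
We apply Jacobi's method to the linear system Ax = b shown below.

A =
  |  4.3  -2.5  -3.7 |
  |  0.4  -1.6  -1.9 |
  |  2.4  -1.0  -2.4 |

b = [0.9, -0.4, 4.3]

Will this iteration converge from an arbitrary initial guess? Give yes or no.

no

A = D + L + U where D = diag(4.3, -1.6, -2.4).
Jacobi: T = -D⁻¹(L+U), T[0,1] = -(-2.5)/(4.3) = +0.5814; T[0,0] = 0.
  T[0,:] = [+0.0000, +0.5814, +0.8605]
  T[1,:] = [+0.2500, +0.0000, -1.1875]
  T[2,:] = [+1.0000, -0.4167, +0.0000]
|roots of det(T-λI)|: 1.4304, 0.7385, 0.7385.
ρ(T) = max|λ| = 1.4304; 1.4304 > 1: divergent.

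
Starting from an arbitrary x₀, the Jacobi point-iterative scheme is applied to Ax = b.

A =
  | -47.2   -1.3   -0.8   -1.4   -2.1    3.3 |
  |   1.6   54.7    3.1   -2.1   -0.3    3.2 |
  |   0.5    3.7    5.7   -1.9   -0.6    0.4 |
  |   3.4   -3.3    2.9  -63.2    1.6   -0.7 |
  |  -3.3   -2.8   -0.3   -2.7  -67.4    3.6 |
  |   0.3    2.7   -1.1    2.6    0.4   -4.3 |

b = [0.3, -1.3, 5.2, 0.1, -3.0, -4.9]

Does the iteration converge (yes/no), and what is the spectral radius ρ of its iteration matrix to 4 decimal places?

Write A = D+L+U with D = diag(-47.2, 54.7, 5.7, -63.2, -67.4, -4.3).
T_J = -D⁻¹(L+U): T[2,3] = -(-1.9)/(5.7) = +0.3333; T[2,2] = 0.
  T[0,:] = [+0.0000  -0.0275  -0.0169  -0.0297  -0.0445  +0.0699]
  T[1,:] = [-0.0293  +0.0000  -0.0567  +0.0384  +0.0055  -0.0585]
  T[2,:] = [-0.0877  -0.6491  +0.0000  +0.3333  +0.1053  -0.0702]
  T[3,:] = [+0.0538  -0.0522  +0.0459  +0.0000  +0.0253  -0.0111]
  T[4,:] = [-0.0490  -0.0415  -0.0045  -0.0401  +0.0000  +0.0534]
  T[5,:] = [+0.0698  +0.6279  -0.2558  +0.6047  +0.0930  +0.0000]
moduli |λ_i(T)| = 0.2648, 0.1685, 0.1685, 0.1280, 0.1280, 0.0412.
spectral radius ρ = 0.2648; 0.2648 < 1, so it converges for any x₀.

yes, ρ = 0.2648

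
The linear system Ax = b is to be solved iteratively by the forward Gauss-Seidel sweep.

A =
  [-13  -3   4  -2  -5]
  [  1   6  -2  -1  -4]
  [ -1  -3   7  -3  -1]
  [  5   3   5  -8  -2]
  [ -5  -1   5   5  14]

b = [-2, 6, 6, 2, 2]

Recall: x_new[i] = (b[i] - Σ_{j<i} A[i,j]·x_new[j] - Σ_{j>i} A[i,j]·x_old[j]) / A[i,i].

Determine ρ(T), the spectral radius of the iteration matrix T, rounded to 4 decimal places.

Let D = diag(-13, 6, 7, -8, 14); L, U the strict triangles.
T_GS = -(D+L)⁻¹U: row 0 first, T[0,4] = -(-5)/(-13) = -0.3846; later rows by forward substitution.
  T[0,:] = [+0.0000  -0.2308  +0.3077  -0.1538  -0.3846]
  T[1,:] = [+0.0000  +0.0385  +0.2821  +0.1923  +0.7308]
  T[2,:] = [+0.0000  -0.0165  +0.1648  +0.4890  +0.4011]
  T[3,:] = [+0.0000  -0.1401  +0.4011  +0.2816  +0.0343]
  T[4,:] = [+0.0000  -0.0237  -0.0721  -0.3164  -0.2407]
|λ(T)| sorted: 0.5548, 0.3247, 0.1278, 0.1278, 0.0000.
ρ(T) = max|λ| = 0.5548; 0.5548 < 1, so it converges for any x₀.

0.5548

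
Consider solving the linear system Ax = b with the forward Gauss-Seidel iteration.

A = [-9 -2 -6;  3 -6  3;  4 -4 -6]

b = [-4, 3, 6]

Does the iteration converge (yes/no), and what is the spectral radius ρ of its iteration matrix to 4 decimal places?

Diagonal D = diag(-9, -6, -6); L, U strict lower/upper.
Gauss-Seidel: T = -(D+L)⁻¹U, row 0 first, T[0,2] = -(-6)/(-9) = -0.6667; later rows by forward substitution.
  T[0,:] = [+0.0000 -0.2222 -0.6667]
  T[1,:] = [+0.0000 -0.1111 +0.1667]
  T[2,:] = [+0.0000 -0.0741 -0.5556]
eigenvalue magnitudes: 0.5258, 0.1409, 0.0000.
spectral radius ρ = 0.5258; 0.5258 < 1: convergent.

yes, ρ = 0.5258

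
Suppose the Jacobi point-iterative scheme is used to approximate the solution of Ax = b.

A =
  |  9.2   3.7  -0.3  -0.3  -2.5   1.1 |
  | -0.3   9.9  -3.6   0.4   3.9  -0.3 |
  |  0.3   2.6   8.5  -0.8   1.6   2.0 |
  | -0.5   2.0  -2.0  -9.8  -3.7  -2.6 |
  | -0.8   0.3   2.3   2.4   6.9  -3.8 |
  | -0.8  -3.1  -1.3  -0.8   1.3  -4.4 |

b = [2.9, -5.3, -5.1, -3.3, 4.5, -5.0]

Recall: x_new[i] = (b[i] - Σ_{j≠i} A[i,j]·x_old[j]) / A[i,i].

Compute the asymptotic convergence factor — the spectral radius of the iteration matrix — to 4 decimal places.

0.9191

Let D = diag(9.2, 9.9, 8.5, -9.8, 6.9, -4.4); L, U the strict triangles.
Jacobi: T = -D⁻¹(L+U), T[3,2] = -(-2)/(-9.8) = -0.2041; T[3,3] = 0.
  T[0,:] = [+0.0000  -0.4022  +0.0326  +0.0326  +0.2717  -0.1196]
  T[1,:] = [+0.0303  +0.0000  +0.3636  -0.0404  -0.3939  +0.0303]
  T[2,:] = [-0.0353  -0.3059  +0.0000  +0.0941  -0.1882  -0.2353]
  T[3,:] = [-0.0510  +0.2041  -0.2041  +0.0000  -0.3776  -0.2653]
  T[4,:] = [+0.1159  -0.0435  -0.3333  -0.3478  +0.0000  +0.5507]
  T[5,:] = [-0.1818  -0.7045  -0.2955  -0.1818  +0.2955  +0.0000]
moduli |λ_i(T)| = 0.9191, 0.5006, 0.5006, 0.3870, 0.1931, 0.1058.
ρ(T) = max|λ| = 0.9191; 0.9191 < 1 ⇒ converges.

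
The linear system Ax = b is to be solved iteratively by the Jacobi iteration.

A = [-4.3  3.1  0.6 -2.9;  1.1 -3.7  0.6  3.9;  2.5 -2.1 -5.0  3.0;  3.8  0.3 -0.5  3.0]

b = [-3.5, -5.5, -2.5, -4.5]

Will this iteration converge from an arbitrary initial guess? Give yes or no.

Write A = D+L+U with D = diag(-4.3, -3.7, -5, 3).
T_J = -D⁻¹(L+U): T[1,0] = -(1.1)/(-3.7) = +0.2973; T[1,1] = 0.
  T[0,:] = [+0.0000  +0.7209  +0.1395  -0.6744]
  T[1,:] = [+0.2973  +0.0000  +0.1622  +1.0541]
  T[2,:] = [+0.5000  -0.4200  +0.0000  +0.6000]
  T[3,:] = [-1.2667  -0.1000  +0.1667  +0.0000]
moduli |λ_i(T)| = 1.3949, 0.8597, 0.8597, 0.1104.
spectral radius ρ = 1.3949; 1.3949 > 1 ⇒ diverges.

no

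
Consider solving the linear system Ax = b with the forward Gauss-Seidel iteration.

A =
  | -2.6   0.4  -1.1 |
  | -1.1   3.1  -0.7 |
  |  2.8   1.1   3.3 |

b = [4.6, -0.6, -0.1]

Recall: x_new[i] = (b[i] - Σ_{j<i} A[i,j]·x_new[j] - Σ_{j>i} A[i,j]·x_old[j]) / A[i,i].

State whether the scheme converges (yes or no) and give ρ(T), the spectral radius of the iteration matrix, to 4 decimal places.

yes, ρ = 0.2849

Diagonal D = diag(-2.6, 3.1, 3.3); L, U strict lower/upper.
Gauss-Seidel: T = -(D+L)⁻¹U, row 0 first, T[0,1] = -(0.4)/(-2.6) = +0.1538; later rows by forward substitution.
  T[0,:] = [+0.0000  +0.1538  -0.4231]
  T[1,:] = [+0.0000  +0.0546  +0.0757]
  T[2,:] = [+0.0000  -0.1487  +0.3337]
|λ(T)| sorted: 0.2849, 0.1035, 0.0000.
ρ(T) = max|λ| = 0.2849; 0.2849 < 1 ⇒ converges.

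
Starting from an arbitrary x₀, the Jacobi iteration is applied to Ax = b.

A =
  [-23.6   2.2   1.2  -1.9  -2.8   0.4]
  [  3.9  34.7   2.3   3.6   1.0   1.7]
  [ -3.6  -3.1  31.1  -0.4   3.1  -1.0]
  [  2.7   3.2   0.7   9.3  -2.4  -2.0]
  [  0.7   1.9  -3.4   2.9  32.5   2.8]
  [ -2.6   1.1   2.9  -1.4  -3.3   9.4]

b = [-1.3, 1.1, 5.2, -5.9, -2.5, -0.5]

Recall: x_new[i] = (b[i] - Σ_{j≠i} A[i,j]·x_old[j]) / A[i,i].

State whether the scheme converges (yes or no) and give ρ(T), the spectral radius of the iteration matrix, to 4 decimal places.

yes, ρ = 0.3206

Write A = D+L+U with D = diag(-23.6, 34.7, 31.1, 9.3, 32.5, 9.4).
Jacobi T = -D⁻¹(L+U): T[4,3] = -(2.9)/(32.5) = -0.0892; T[4,4] = 0.
  T[0,:] = [+0.0000, +0.0932, +0.0508, -0.0805, -0.1186, +0.0169]
  T[1,:] = [-0.1124, +0.0000, -0.0663, -0.1037, -0.0288, -0.0490]
  T[2,:] = [+0.1158, +0.0997, +0.0000, +0.0129, -0.0997, +0.0322]
  T[3,:] = [-0.2903, -0.3441, -0.0753, +0.0000, +0.2581, +0.2151]
  T[4,:] = [-0.0215, -0.0585, +0.1046, -0.0892, +0.0000, -0.0862]
  T[5,:] = [+0.2766, -0.1170, -0.3085, +0.1489, +0.3511, +0.0000]
moduli |λ_i(T)| = 0.3206, 0.2172, 0.2172, 0.1755, 0.1755, 0.0362.
spectral radius ρ = 0.3206; 0.3206 < 1: convergent.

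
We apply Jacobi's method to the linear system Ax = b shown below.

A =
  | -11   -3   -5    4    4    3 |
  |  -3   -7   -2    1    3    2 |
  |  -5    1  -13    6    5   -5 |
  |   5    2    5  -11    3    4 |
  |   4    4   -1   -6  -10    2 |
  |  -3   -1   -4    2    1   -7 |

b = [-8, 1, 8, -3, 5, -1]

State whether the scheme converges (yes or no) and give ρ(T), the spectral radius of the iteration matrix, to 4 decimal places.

no, ρ = 1.3038

A = D + L + U where D = diag(-11, -7, -13, -11, -10, -7).
T_J = -D⁻¹(L+U): T[5,2] = -(-4)/(-7) = -0.5714; T[5,5] = 0.
  T[0,:] = [+0.0000, -0.2727, -0.4545, +0.3636, +0.3636, +0.2727]
  T[1,:] = [-0.4286, +0.0000, -0.2857, +0.1429, +0.4286, +0.2857]
  T[2,:] = [-0.3846, +0.0769, +0.0000, +0.4615, +0.3846, -0.3846]
  T[3,:] = [+0.4545, +0.1818, +0.4545, +0.0000, +0.2727, +0.3636]
  T[4,:] = [+0.4000, +0.4000, -0.1000, -0.6000, +0.0000, +0.2000]
  T[5,:] = [-0.4286, -0.1429, -0.5714, +0.2857, +0.1429, +0.0000]
|eigenvalues of T|: 1.3038, 0.6920, 0.6920, 0.4916, 0.2689, 0.1407.
ρ = 1.3038; 1.3038 > 1, so it fails to converge.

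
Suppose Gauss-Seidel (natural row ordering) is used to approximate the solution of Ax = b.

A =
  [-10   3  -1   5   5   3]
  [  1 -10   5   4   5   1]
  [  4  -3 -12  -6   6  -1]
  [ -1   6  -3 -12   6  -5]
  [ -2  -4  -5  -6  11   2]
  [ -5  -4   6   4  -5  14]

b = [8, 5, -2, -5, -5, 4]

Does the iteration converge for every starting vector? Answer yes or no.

Diagonal D = diag(-10, -10, -12, -12, 11, 14); L, U strict lower/upper.
Gauss-Seidel: T = -(D+L)⁻¹U, row 0 first, T[0,2] = -(-1)/(-10) = -0.1000; later rows by forward substitution.
  T[0,:] = [+0.0000 +0.3000 -0.1000 +0.5000 +0.5000 +0.3000]
  T[1,:] = [+0.0000 +0.0300 +0.4900 +0.4500 +0.5500 +0.1300]
  T[2,:] = [+0.0000 +0.0925 -0.1558 -0.4458 +0.5292 -0.0158]
  T[3,:] = [+0.0000 -0.0331 +0.2923 +0.2948 +0.6010 -0.3727]
  T[4,:] = [+0.0000 +0.0894 +0.2486 +0.2127 +0.8593 -0.2905]
  T[5,:] = [+0.0000 +0.1175 +0.1763 +0.4899 +0.2441 +0.1538]
|eigenvalues of T|: 0.8982, 0.3481, 0.3481, 0.1496, 0.1496, 0.0000.
ρ(T) = max|λ| = 0.8982; 0.8982 < 1 ⇒ converges.

yes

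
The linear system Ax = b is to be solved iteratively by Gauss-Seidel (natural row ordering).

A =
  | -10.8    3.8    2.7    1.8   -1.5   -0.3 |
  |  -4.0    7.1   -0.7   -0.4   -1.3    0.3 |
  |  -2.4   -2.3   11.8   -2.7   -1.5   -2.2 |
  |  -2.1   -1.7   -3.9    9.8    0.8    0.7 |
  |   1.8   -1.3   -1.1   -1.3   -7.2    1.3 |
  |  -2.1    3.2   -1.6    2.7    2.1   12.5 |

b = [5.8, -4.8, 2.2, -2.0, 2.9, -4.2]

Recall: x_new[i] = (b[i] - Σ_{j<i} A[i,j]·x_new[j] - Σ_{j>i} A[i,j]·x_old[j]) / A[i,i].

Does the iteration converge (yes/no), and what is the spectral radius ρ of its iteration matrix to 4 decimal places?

Diagonal D = diag(-10.8, 7.1, 11.8, 9.8, -7.2, 12.5); L, U strict lower/upper.
Gauss-Seidel: T = -(D+L)⁻¹U, row 0 first, T[0,3] = -(1.8)/(-10.8) = +0.1667; later rows by forward substitution.
  T[0,:] = [+0.0000  +0.3519  +0.2500  +0.1667  -0.1389  -0.0278]
  T[1,:] = [+0.0000  +0.1982  +0.2394  +0.1502  +0.1049  -0.0579]
  T[2,:] = [+0.0000  +0.1102  +0.0975  +0.2920  +0.1193  +0.1695]
  T[3,:] = [+0.0000  +0.1536  +0.1339  +0.1780  -0.0457  -0.0200]
  T[4,:] = [+0.0000  +0.0076  -0.0198  -0.0622  -0.0636  +0.1618]
  T[5,:] = [+0.0000  -0.0120  -0.0324  -0.0011  -0.0143  +0.0090]
|roots of det(T-λI)|: 0.5032, 0.1052, 0.0914, 0.0914, 0.0444, 0.0000.
ρ = 0.5032; 0.5032 < 1: convergent.

yes, ρ = 0.5032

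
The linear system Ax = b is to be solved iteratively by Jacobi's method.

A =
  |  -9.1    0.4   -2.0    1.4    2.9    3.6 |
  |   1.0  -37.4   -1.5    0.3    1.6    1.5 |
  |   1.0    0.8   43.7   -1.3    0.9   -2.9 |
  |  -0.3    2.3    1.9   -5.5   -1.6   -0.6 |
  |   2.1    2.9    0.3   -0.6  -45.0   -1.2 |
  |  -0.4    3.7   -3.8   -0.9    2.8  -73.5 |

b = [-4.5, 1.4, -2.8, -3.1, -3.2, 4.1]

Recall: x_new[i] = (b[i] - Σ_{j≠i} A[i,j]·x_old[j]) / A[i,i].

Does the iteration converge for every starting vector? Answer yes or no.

A = D + L + U where D = diag(-9.1, -37.4, 43.7, -5.5, -45, -73.5).
Jacobi: T = -D⁻¹(L+U), T[1,4] = -(1.6)/(-37.4) = +0.0428; T[1,1] = 0.
  T[0,:] = [+0.0000, +0.0440, -0.2198, +0.1538, +0.3187, +0.3956]
  T[1,:] = [+0.0267, +0.0000, -0.0401, +0.0080, +0.0428, +0.0401]
  T[2,:] = [-0.0229, -0.0183, +0.0000, +0.0297, -0.0206, +0.0664]
  T[3,:] = [-0.0545, +0.4182, +0.3455, +0.0000, -0.2909, -0.1091]
  T[4,:] = [+0.0467, +0.0644, +0.0067, -0.0133, +0.0000, -0.0267]
  T[5,:] = [-0.0054, +0.0503, -0.0517, -0.0122, +0.0381, +0.0000]
moduli |λ_i(T)| = 0.1764, 0.1355, 0.1355, 0.0628, 0.0628, 0.0092.
ρ(T) = max|λ| = 0.1764; 0.1764 < 1 ⇒ converges.

yes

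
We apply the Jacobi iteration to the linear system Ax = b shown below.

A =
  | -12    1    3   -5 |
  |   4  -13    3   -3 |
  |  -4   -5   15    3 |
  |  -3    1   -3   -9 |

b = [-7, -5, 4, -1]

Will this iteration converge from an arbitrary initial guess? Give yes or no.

yes

Write A = D+L+U with D = diag(-12, -13, 15, -9).
Jacobi: T = -D⁻¹(L+U), T[1,0] = -(4)/(-13) = +0.3077; T[1,1] = 0.
  T[0,:] = [+0.0000 +0.0833 +0.2500 -0.4167]
  T[1,:] = [+0.3077 +0.0000 +0.2308 -0.2308]
  T[2,:] = [+0.2667 +0.3333 +0.0000 -0.2000]
  T[3,:] = [-0.3333 +0.1111 -0.3333 +0.0000]
moduli |λ_i(T)| = 0.7091, 0.3973, 0.1727, 0.1727.
ρ = 0.7091; 0.7091 < 1, so it converges for any x₀.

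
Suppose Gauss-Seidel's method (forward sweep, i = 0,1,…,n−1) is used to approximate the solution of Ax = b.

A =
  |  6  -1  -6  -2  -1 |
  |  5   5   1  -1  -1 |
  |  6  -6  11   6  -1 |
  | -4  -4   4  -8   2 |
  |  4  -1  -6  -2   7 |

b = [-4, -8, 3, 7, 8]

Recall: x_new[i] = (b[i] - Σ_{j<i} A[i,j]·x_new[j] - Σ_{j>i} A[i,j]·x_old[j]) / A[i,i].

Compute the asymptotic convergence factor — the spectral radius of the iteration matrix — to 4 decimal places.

Split A = D + L + U, D = diag(6, 5, 11, -8, 7).
T_GS = -(D+L)⁻¹U: row 0 first, T[0,1] = -(-1)/(6) = +0.1667; later rows by forward substitution.
  T[0,:] = [+0.0000, +0.1667, +1.0000, +0.3333, +0.1667]
  T[1,:] = [+0.0000, -0.1667, -1.2000, -0.1333, +0.0333]
  T[2,:] = [+0.0000, -0.1818, -1.2000, -0.8000, +0.0182]
  T[3,:] = [+0.0000, -0.0909, -0.5000, -0.5000, +0.1591]
  T[4,:] = [+0.0000, -0.3009, -1.9143, -1.0381, -0.0294]
|eigenvalues of T|: 1.5652, 0.3447, 0.0694, 0.0694, 0.0000.
ρ(T) = max|λ| = 1.5652; 1.5652 > 1 ⇒ diverges.

1.5652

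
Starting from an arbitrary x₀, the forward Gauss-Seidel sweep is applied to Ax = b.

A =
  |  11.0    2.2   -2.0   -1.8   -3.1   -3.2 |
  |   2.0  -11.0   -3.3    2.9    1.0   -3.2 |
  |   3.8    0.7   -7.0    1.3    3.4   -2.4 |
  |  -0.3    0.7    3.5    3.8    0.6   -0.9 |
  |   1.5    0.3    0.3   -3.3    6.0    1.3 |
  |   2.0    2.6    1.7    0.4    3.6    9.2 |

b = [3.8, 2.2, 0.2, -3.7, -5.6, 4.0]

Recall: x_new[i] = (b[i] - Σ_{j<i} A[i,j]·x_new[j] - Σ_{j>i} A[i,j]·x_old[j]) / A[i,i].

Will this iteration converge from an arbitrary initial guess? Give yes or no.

yes

Write A = D+L+U with D = diag(11, -11, -7, 3.8, 6, 9.2).
T_GS = -(D+L)⁻¹U: row 0 first, T[0,2] = -(-2)/(11) = +0.1818; later rows by forward substitution.
  T[0,:] = [+0.0000, -0.2000, +0.1818, +0.1636, +0.2818, +0.2909]
  T[1,:] = [+0.0000, -0.0364, -0.2669, +0.2934, +0.1421, -0.2380]
  T[2,:] = [+0.0000, -0.1122, +0.0720, +0.3039, +0.6529, -0.2087]
  T[3,:] = [+0.0000, +0.0943, -0.0028, -0.3210, -0.7632, +0.4959]
  T[4,:] = [+0.0000, +0.1093, -0.0372, -0.2473, -0.5300, +0.0057]
  T[5,:] = [+0.0000, +0.0276, +0.0373, -0.0639, +0.0185, +0.0188]
eigenvalue magnitudes: 0.9111, 0.1819, 0.1819, 0.0859, 0.0320, 0.0000.
ρ(T) = max|λ| = 0.9111; 0.9111 < 1: convergent.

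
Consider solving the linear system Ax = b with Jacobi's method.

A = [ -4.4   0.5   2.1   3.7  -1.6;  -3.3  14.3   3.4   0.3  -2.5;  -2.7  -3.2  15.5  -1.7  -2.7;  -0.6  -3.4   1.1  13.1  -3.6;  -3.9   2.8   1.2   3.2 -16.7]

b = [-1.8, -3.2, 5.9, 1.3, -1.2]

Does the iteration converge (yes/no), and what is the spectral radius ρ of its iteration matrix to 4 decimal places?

Let D = diag(-4.4, 14.3, 15.5, 13.1, -16.7); L, U the strict triangles.
T_J = -D⁻¹(L+U): T[2,4] = -(-2.7)/(15.5) = +0.1742; T[2,2] = 0.
  T[0,:] = [+0.0000 +0.1136 +0.4773 +0.8409 -0.3636]
  T[1,:] = [+0.2308 +0.0000 -0.2378 -0.0210 +0.1748]
  T[2,:] = [+0.1742 +0.2065 +0.0000 +0.1097 +0.1742]
  T[3,:] = [+0.0458 +0.2595 -0.0840 +0.0000 +0.2748]
  T[4,:] = [-0.2335 +0.1677 +0.0719 +0.1916 +0.0000]
|λ(T)| sorted: 0.5594, 0.3758, 0.3758, 0.1144, 0.0211.
ρ = 0.5594; 0.5594 < 1, so it converges for any x₀.

yes, ρ = 0.5594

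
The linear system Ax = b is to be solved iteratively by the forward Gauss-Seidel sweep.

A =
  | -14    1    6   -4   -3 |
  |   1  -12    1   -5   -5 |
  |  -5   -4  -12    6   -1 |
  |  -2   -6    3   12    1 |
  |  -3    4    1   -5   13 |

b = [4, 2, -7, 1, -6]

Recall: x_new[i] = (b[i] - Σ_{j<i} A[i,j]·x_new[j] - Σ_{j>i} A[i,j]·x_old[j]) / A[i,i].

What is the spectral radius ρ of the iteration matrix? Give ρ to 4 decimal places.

Split A = D + L + U, D = diag(-14, -12, -12, 12, 13).
Gauss-Seidel: T = -(D+L)⁻¹U, row 0 first, T[0,3] = -(-4)/(-14) = -0.2857; later rows by forward substitution.
  T[0,:] = [+0.0000 +0.0714 +0.4286 -0.2857 -0.2143]
  T[1,:] = [+0.0000 +0.0060 +0.1190 -0.4405 -0.4345]
  T[2,:] = [+0.0000 -0.0317 -0.2183 +0.7659 +0.1508]
  T[3,:] = [+0.0000 +0.0228 +0.1855 -0.4593 -0.3740]
  T[4,:] = [+0.0000 +0.0259 +0.1504 -0.1660 -0.0712]
moduli |λ_i(T)| = 0.8406, 0.1574, 0.1574, 0.0027, 0.0000.
spectral radius ρ = 0.8406; 0.8406 < 1, so it converges for any x₀.

0.8406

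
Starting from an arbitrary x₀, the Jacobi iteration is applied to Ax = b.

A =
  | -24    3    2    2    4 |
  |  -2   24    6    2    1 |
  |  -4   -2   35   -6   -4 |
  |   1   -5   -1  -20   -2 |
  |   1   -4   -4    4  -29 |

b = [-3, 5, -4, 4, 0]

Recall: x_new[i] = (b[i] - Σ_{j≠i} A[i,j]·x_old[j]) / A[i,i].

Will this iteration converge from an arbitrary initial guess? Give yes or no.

yes

Diagonal D = diag(-24, 24, 35, -20, -29); L, U strict lower/upper.
Jacobi T = -D⁻¹(L+U): T[1,4] = -(1)/(24) = -0.0417; T[1,1] = 0.
  T[0,:] = [+0.0000 +0.1250 +0.0833 +0.0833 +0.1667]
  T[1,:] = [+0.0833 +0.0000 -0.2500 -0.0833 -0.0417]
  T[2,:] = [+0.1143 +0.0571 +0.0000 +0.1714 +0.1143]
  T[3,:] = [+0.0500 -0.2500 -0.0500 +0.0000 -0.1000]
  T[4,:] = [+0.0345 -0.1379 -0.1379 +0.1379 +0.0000]
moduli |λ_i(T)| = 0.2402, 0.1716, 0.1716, 0.1308, 0.1308.
spectral radius ρ = 0.2402; 0.2402 < 1, so it converges for any x₀.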